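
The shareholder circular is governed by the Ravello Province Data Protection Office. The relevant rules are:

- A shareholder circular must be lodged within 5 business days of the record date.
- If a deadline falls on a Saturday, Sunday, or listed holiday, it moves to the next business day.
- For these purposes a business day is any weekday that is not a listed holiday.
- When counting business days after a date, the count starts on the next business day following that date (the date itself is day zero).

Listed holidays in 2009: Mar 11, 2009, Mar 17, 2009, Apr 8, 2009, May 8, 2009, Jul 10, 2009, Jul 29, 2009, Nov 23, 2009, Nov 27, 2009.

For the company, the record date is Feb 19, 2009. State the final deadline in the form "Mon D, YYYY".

Feb 26, 2009

Counting 5 business days after Feb 19, 2009 (skipping weekends and listed holidays) reaches Feb 26, 2009.
Since Feb 26, 2009 is a Thursday and not a holiday, the date is unchanged.
Deadline: Feb 26, 2009.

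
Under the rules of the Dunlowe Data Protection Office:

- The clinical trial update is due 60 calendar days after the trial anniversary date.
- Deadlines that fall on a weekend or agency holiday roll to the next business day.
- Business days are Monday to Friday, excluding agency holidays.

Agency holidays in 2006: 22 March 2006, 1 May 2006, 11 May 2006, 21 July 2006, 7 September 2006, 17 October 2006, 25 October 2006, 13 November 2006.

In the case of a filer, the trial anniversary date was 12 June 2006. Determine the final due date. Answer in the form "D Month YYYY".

11 August 2006

60 calendar days after 12 June 2006 is 11 August 2006.
11 August 2006 is a Friday and not a listed holiday, so it stands.
Deadline: 11 August 2006.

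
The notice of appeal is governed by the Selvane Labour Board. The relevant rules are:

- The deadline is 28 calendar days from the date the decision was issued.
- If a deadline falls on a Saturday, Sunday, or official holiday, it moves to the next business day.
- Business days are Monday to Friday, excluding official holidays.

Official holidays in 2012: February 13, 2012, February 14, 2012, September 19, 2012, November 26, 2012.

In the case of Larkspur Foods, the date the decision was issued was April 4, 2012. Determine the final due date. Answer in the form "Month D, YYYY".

May 2, 2012

Adding 28 calendar days to April 4, 2012 gives May 2, 2012.
May 2, 2012 (Wednesday) is already a business day.
Deadline: May 2, 2012.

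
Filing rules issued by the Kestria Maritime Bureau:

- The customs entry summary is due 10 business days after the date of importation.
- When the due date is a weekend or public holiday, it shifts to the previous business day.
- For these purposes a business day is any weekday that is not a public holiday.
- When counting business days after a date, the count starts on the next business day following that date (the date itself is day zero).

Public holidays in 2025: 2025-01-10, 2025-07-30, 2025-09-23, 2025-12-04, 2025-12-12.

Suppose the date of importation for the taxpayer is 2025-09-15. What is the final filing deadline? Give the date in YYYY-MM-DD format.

2025-09-30

10 business days after 2025-09-15, excluding weekends and holidays, is 2025-09-30.
2025-09-30 (Tuesday) is already a business day.
The final due date is 2025-09-30.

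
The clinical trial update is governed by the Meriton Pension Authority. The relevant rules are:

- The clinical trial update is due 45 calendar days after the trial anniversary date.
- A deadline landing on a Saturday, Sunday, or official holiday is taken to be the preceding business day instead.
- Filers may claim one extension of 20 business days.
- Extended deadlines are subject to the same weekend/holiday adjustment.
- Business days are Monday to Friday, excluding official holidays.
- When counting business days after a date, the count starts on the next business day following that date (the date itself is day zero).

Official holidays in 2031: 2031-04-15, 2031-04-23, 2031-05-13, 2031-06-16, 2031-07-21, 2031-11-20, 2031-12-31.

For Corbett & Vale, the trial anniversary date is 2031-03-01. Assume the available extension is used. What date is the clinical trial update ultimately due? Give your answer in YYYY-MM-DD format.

2031-05-15

Trigger date 2031-03-01 + 45 calendar days = 2031-04-15.
2031-04-15 is a listed holiday; the preceding business day is 2031-04-14 (Monday).
The 20-business-day extension runs from 2031-04-14 to 2031-05-15.
Since 2031-05-15 is a Thursday and not a holiday, the date is unchanged.
The final due date is 2031-05-15.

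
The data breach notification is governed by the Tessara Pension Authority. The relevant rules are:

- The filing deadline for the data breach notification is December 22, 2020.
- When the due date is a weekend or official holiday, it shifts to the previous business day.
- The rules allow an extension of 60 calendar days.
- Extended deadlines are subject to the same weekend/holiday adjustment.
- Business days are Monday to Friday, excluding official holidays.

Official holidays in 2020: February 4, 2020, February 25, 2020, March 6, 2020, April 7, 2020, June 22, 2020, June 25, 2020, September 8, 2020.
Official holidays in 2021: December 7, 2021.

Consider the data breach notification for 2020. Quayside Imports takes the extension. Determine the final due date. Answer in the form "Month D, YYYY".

February 19, 2021

Start from the fixed due date, December 22, 2020.
December 22, 2020 (Tuesday) is already a business day.
The 60-calendar-day extension moves the deadline from December 22, 2020 to February 20, 2021.
February 20, 2021 is a Saturday; the preceding business day is February 19, 2021 (Friday).
So the filing is due February 19, 2021.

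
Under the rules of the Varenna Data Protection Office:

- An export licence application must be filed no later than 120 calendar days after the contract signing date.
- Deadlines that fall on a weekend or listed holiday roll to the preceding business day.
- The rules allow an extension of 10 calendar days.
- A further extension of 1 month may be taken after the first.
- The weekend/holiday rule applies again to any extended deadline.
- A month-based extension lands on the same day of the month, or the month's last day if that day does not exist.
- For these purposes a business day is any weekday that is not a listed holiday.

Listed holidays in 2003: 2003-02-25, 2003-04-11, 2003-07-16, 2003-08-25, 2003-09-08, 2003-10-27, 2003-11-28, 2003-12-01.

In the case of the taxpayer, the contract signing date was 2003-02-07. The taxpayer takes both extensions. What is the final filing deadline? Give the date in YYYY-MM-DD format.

From 2003-02-07, 120 calendar days later is 2003-06-07.
2003-06-07 falls on a Saturday. Rolling to the preceding business day gives 2003-06-06, a Friday.
Applying the 10-calendar-day extension: 2003-06-06 + 10 days = 2003-06-16.
2003-06-16 (Monday) is already a business day.
The 1 month extension carries 2003-06-16 to 2003-07-16.
Because 2003-07-16 is a listed holiday, the deadline becomes 2003-07-15 (Tuesday).
Deadline: 2003-07-15.

2003-07-15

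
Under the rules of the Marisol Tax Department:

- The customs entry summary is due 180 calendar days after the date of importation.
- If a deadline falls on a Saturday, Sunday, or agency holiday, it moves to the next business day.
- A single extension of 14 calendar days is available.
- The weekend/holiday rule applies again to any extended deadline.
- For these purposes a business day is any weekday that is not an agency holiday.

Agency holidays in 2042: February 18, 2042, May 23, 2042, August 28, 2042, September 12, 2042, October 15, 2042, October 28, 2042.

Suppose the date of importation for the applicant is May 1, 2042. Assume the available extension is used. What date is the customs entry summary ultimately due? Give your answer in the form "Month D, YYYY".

November 12, 2042

180 calendar days after May 1, 2042 is October 28, 2042.
October 28, 2042 is a listed holiday; the next business day is October 29, 2042 (Wednesday).
Applying the 14-calendar-day extension: October 29, 2042 + 14 days = November 12, 2042.
November 12, 2042 is a Wednesday and not a listed holiday, so it stands.
Deadline: November 12, 2042.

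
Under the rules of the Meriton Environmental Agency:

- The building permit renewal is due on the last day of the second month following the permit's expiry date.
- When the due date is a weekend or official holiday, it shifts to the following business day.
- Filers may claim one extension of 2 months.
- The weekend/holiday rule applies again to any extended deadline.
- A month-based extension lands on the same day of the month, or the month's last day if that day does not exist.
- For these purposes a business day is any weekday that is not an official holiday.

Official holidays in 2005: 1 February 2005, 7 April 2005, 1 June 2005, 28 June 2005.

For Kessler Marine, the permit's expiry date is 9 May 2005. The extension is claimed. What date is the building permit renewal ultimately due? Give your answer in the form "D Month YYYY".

2 months after 9 May 2005 falls in July 2005; the last day of that month is 31 July 2005.
31 July 2005 is a Sunday; the next business day is 1 August 2005 (Monday).
The 2 months extension carries 1 August 2005 to 1 October 2005.
Because 1 October 2005 is a Saturday, the deadline becomes 3 October 2005 (Monday).
So the filing is due 3 October 2005.

3 October 2005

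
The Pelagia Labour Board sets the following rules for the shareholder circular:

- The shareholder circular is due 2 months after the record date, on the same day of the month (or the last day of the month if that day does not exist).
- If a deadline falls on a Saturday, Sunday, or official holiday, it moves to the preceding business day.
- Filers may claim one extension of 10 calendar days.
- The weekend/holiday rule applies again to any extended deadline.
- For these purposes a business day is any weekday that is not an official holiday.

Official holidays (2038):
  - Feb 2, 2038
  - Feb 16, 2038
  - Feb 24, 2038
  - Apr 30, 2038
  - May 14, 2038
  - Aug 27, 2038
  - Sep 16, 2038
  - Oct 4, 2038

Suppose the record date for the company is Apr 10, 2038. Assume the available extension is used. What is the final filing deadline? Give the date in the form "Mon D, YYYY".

Jun 18, 2038

2 months after Apr 10, 2038, on the same day of the month, is Jun 10, 2038.
Jun 10, 2038 falls on a Thursday, which is a business day, so no adjustment is needed.
Add the 10 calendar-day extension to Jun 10, 2038: Jun 20, 2038.
Because Jun 20, 2038 is a Sunday, the deadline becomes Jun 18, 2038 (Friday).
The final due date is Jun 18, 2038.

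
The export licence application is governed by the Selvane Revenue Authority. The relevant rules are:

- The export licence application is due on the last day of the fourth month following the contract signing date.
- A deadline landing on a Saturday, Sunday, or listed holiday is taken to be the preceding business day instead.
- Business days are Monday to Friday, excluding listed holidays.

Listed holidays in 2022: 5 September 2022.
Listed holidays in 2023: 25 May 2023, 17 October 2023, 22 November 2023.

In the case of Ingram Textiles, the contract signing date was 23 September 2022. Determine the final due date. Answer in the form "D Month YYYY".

4 months after 23 September 2022 falls in January 2023; the last day of that month is 31 January 2023.
31 January 2023 is a Tuesday and not a listed holiday, so it stands.
Final deadline: 31 January 2023.

31 January 2023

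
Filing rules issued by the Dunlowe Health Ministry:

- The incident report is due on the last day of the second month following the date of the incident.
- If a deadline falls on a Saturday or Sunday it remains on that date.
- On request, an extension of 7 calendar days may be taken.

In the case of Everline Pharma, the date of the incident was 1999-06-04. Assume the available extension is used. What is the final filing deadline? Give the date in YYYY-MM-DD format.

1999-09-07

2 months after 1999-06-04 is August 1999; that month ends on 1999-08-31.
1999-08-31 falls on a Tuesday. The rules make no weekend/holiday allowance, so it remains 1999-08-31.
With the 7-day extension, 1999-08-31 becomes 1999-09-07.
1999-09-07 is a Tuesday; no weekend or holiday adjustment applies.
Deadline: 1999-09-07.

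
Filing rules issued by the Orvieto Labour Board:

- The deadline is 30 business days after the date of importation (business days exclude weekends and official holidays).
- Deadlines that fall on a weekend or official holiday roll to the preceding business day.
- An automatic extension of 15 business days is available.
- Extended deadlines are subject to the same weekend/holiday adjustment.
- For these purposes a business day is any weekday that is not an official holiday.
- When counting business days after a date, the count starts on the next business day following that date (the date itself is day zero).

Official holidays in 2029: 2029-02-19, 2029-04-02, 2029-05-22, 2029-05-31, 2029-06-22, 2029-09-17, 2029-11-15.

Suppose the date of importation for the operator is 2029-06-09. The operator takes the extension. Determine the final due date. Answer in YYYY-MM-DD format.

2029-08-13

Starting the day after 2029-06-09 and counting 30 business days lands on 2029-07-23.
2029-07-23 is a Monday and not a listed holiday, so it stands.
The 15-business-day extension runs from 2029-07-23 to 2029-08-13.
2029-08-13 (Monday) is already a business day.
So the filing is due 2029-08-13.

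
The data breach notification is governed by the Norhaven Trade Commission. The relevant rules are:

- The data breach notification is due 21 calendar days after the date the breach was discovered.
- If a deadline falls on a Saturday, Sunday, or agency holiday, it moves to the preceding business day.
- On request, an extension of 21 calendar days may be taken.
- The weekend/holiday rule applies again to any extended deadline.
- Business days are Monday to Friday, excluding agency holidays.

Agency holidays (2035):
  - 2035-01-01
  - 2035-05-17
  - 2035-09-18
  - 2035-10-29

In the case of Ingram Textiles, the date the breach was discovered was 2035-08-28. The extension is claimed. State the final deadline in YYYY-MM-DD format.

2035-10-08

Adding 21 calendar days to 2035-08-28 gives 2035-09-18.
2035-09-18 is a listed holiday, so it moves to the preceding business day, 2035-09-17 (Monday).
With the 21-day extension, 2035-09-17 becomes 2035-10-08.
2035-10-08 is a Monday and not a listed holiday, so it stands.
Final deadline: 2035-10-08.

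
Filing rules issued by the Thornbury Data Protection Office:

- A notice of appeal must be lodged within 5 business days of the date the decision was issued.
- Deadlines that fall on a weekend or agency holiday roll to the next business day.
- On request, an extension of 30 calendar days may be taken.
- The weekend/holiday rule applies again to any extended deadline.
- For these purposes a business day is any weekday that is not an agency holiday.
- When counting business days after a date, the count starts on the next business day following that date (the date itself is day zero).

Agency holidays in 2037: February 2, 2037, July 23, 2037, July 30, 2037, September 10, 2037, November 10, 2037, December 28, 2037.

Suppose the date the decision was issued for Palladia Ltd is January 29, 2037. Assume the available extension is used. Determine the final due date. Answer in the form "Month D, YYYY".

March 9, 2037

5 business days after January 29, 2037, excluding weekends and holidays, is February 6, 2037.
Since February 6, 2037 is a Friday and not a holiday, the date is unchanged.
Applying the 30-calendar-day extension: February 6, 2037 + 30 days = March 8, 2037.
March 8, 2037 is a Sunday, so it moves to the next business day, March 9, 2037 (Monday).
Final deadline: March 9, 2037.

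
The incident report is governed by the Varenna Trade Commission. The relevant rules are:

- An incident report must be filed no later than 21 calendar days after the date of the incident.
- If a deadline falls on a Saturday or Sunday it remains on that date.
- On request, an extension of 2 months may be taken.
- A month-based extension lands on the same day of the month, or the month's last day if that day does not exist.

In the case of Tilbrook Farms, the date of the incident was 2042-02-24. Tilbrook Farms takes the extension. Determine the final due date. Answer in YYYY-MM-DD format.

2042-05-17

21 calendar days after 2042-02-24 is 2042-03-17.
2042-03-17 is a Monday; no weekend or holiday adjustment applies.
Applying the 2 months extension: 2 months after 2042-03-17 is 2042-05-17.
2042-05-17 falls on a Saturday. The rules make no weekend/holiday allowance, so it remains 2042-05-17.
The final due date is 2042-05-17.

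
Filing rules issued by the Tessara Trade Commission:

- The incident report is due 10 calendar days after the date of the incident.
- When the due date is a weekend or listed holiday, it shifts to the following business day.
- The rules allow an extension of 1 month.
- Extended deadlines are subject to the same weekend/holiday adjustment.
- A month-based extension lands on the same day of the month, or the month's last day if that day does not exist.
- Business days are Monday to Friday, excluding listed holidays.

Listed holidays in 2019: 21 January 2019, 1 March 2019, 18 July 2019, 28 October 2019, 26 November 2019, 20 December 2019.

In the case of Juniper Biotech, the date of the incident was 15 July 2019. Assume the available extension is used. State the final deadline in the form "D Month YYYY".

26 August 2019

Trigger date 15 July 2019 + 10 calendar days = 25 July 2019.
25 July 2019 (Thursday) is already a business day.
Add 1 month to 25 July 2019: 25 August 2019.
Because 25 August 2019 is a Sunday, the deadline becomes 26 August 2019 (Monday).
Deadline: 26 August 2019.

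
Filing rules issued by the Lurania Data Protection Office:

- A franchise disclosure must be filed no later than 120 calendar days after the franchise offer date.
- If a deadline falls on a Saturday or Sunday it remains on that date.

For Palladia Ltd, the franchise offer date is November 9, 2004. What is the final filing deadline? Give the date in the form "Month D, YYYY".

March 9, 2005

120 calendar days after November 9, 2004 is March 9, 2005.
No adjustment is made for weekends or holidays, so March 9, 2005 stands.
Final deadline: March 9, 2005.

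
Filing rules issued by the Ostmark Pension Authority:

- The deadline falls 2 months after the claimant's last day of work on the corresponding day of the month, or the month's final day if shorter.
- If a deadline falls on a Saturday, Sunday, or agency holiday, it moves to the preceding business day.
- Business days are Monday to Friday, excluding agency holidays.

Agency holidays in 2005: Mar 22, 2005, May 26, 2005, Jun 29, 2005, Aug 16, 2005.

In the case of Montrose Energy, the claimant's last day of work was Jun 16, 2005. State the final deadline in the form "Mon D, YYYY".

2 months after Jun 16, 2005, on the same day of the month, is Aug 16, 2005.
Aug 16, 2005 falls on a listed holiday. Rolling to the preceding business day gives Aug 15, 2005, a Monday.
Deadline: Aug 15, 2005.

Aug 15, 2005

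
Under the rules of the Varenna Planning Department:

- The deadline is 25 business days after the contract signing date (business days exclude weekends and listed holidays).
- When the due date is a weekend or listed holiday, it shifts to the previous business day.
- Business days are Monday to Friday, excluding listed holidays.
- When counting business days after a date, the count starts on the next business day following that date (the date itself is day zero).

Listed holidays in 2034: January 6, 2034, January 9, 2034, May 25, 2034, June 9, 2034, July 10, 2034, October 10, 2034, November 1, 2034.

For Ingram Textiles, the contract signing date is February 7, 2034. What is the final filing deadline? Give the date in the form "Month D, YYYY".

March 14, 2034

Starting the day after February 7, 2034 and counting 25 business days lands on March 14, 2034.
March 14, 2034 is a Tuesday and not a listed holiday, so it stands.
Deadline: March 14, 2034.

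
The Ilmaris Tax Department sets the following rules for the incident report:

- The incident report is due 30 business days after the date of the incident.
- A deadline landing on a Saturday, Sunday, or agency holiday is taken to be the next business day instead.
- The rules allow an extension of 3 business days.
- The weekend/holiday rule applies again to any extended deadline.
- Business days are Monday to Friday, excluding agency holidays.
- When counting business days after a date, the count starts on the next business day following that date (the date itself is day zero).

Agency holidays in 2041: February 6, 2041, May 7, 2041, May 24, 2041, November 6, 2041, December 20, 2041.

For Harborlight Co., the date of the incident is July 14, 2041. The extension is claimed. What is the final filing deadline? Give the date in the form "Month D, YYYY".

Counting 30 business days after July 14, 2041 (skipping weekends and listed holidays) reaches August 23, 2041.
August 23, 2041 (Friday) is already a business day.
Counting 3 further business days from August 23, 2041 reaches August 28, 2041.
Since August 28, 2041 is a Wednesday and not a holiday, the date is unchanged.
Deadline: August 28, 2041.

August 28, 2041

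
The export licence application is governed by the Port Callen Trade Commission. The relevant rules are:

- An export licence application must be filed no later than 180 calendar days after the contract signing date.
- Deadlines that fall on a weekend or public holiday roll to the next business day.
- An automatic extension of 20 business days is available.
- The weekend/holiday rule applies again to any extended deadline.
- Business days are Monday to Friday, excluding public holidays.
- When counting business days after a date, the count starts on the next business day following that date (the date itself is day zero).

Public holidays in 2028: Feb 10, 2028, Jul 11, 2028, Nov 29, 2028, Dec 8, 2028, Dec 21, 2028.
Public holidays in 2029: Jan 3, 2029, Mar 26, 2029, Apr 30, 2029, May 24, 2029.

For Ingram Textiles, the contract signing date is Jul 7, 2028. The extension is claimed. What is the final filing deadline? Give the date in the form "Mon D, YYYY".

Feb 1, 2029

Trigger date Jul 7, 2028 + 180 calendar days = Jan 3, 2029.
Jan 3, 2029 falls on a listed holiday. Rolling to the next business day gives Jan 4, 2029, a Thursday.
Counting 20 further business days from Jan 4, 2029 reaches Feb 1, 2029.
Feb 1, 2029 falls on a Thursday, which is a business day, so no adjustment is needed.
So the filing is due Feb 1, 2029.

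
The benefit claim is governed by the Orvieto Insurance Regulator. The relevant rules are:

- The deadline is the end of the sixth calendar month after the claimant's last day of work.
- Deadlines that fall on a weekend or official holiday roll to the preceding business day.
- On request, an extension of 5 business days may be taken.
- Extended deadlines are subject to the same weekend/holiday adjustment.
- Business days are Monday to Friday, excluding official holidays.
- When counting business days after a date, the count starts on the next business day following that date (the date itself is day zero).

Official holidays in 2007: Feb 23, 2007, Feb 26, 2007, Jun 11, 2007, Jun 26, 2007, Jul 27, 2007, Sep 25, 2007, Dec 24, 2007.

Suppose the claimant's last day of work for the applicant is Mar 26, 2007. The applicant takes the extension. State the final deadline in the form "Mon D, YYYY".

6 months after Mar 26, 2007 falls in September 2007; the last day of that month is Sep 30, 2007.
Sep 30, 2007 is a Sunday, so it moves to the preceding business day, Sep 28, 2007 (Friday).
Counting 5 further business days from Sep 28, 2007 reaches Oct 5, 2007.
Oct 5, 2007 is a Friday and not a listed holiday, so it stands.
The final due date is Oct 5, 2007.

Oct 5, 2007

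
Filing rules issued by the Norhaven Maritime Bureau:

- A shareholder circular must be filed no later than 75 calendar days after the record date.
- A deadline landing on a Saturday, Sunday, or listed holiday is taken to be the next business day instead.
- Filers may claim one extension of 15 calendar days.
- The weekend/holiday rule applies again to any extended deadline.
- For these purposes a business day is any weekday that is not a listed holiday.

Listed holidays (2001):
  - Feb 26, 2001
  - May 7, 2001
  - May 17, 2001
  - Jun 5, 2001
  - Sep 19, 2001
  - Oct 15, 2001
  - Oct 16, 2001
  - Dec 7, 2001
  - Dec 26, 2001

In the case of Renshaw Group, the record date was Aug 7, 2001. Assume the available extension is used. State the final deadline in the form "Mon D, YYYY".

Adding 75 calendar days to Aug 7, 2001 gives Oct 21, 2001.
Oct 21, 2001 is a Sunday, so it moves to the next business day, Oct 22, 2001 (Monday).
Applying the 15-calendar-day extension: Oct 22, 2001 + 15 days = Nov 6, 2001.
Nov 6, 2001 is a Tuesday and not a listed holiday, so it stands.
The final due date is Nov 6, 2001.

Nov 6, 2001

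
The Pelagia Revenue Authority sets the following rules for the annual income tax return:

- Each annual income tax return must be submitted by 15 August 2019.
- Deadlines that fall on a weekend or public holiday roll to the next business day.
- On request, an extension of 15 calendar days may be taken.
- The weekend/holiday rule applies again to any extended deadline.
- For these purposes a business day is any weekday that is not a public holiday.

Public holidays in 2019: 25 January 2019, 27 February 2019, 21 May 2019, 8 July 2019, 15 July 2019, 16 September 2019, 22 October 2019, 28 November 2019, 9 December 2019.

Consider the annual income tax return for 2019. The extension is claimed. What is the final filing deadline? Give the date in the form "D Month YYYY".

30 August 2019

The stated deadline is 15 August 2019.
15 August 2019 (Thursday) is already a business day.
Add the 15 calendar-day extension to 15 August 2019: 30 August 2019.
30 August 2019 is a Friday and not a listed holiday, so it stands.
The final due date is 30 August 2019.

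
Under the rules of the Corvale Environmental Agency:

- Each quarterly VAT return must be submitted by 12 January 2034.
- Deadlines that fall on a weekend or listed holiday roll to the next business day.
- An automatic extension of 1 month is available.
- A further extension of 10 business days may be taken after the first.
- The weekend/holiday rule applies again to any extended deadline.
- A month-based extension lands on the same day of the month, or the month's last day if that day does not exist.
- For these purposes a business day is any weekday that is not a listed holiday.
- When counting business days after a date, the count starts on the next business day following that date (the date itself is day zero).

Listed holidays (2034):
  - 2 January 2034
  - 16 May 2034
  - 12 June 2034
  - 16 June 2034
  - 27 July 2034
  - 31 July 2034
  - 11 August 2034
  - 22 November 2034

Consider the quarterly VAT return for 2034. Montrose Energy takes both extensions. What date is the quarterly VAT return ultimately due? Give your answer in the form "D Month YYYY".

The stated deadline is 12 January 2034.
12 January 2034 (Thursday) is already a business day.
Applying the 1 month extension: 1 month after 12 January 2034 is 12 February 2034.
12 February 2034 falls on a Sunday. Rolling to the next business day gives 13 February 2034, a Monday.
The 10-business-day extension runs from 13 February 2034 to 27 February 2034.
Since 27 February 2034 is a Monday and not a holiday, the date is unchanged.
So the filing is due 27 February 2034.

27 February 2034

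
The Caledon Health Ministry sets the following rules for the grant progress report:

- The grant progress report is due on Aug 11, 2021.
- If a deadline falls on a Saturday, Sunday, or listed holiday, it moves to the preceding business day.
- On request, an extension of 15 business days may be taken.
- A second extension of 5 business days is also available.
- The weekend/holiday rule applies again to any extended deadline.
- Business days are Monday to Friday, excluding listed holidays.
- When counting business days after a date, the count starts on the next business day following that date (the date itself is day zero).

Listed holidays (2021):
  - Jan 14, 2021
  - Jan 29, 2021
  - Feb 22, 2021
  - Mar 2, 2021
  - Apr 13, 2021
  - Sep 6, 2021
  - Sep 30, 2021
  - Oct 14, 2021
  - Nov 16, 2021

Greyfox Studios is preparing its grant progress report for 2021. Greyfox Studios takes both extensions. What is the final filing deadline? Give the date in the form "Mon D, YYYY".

Sep 9, 2021

The statutory due date is Aug 11, 2021.
Aug 11, 2021 falls on a Wednesday, which is a business day, so no adjustment is needed.
The 15-business-day extension runs from Aug 11, 2021 to Sep 1, 2021.
Sep 1, 2021 is a Wednesday and not a listed holiday, so it stands.
The 5-business-day extension runs from Sep 1, 2021 to Sep 9, 2021.
Since Sep 9, 2021 is a Thursday and not a holiday, the date is unchanged.
Final deadline: Sep 9, 2021.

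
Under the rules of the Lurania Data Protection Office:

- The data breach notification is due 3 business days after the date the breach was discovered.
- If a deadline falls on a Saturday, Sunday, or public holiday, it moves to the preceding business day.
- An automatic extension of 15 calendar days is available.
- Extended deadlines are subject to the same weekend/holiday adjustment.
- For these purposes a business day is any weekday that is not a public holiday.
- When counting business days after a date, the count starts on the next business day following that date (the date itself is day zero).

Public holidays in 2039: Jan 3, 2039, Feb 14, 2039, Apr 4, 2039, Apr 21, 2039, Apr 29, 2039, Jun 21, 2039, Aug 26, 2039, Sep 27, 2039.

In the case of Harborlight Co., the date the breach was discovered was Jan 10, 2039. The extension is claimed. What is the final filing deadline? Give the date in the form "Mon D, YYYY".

Starting the day after Jan 10, 2039 and counting 3 business days lands on Jan 13, 2039.
Since Jan 13, 2039 is a Thursday and not a holiday, the date is unchanged.
Add the 15 calendar-day extension to Jan 13, 2039: Jan 28, 2039.
Jan 28, 2039 falls on a Friday, which is a business day, so no adjustment is needed.
The final due date is Jan 28, 2039.

Jan 28, 2039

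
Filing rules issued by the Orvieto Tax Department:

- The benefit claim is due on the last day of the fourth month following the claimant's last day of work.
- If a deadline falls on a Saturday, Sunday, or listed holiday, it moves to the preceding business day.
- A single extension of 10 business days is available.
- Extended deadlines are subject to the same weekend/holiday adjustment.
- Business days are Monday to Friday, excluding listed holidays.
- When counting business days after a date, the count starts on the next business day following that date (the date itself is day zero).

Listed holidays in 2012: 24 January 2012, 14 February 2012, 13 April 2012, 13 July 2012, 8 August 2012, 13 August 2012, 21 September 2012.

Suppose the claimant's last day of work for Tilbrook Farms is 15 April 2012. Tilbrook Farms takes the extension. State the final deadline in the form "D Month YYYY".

14 September 2012

4 months after 15 April 2012 falls in August 2012; the last day of that month is 31 August 2012.
31 August 2012 falls on a Friday, which is a business day, so no adjustment is needed.
The 10-business-day extension runs from 31 August 2012 to 14 September 2012.
Since 14 September 2012 is a Friday and not a holiday, the date is unchanged.
The final due date is 14 September 2012.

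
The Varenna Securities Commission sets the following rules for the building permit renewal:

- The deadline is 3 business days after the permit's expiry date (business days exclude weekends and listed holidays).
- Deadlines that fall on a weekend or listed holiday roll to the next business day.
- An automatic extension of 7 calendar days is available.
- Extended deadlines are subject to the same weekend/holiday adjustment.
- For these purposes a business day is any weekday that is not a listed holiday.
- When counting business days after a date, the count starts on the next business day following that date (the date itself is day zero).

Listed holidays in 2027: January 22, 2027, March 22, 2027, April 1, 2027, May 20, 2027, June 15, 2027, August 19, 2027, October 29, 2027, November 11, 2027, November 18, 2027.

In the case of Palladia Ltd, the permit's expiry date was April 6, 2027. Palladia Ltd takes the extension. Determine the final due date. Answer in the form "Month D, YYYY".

Counting 3 business days after April 6, 2027 (skipping weekends and listed holidays) reaches April 9, 2027.
April 9, 2027 is a Friday and not a listed holiday, so it stands.
Add the 7 calendar-day extension to April 9, 2027: April 16, 2027.
Since April 16, 2027 is a Friday and not a holiday, the date is unchanged.
So the filing is due April 16, 2027.

April 16, 2027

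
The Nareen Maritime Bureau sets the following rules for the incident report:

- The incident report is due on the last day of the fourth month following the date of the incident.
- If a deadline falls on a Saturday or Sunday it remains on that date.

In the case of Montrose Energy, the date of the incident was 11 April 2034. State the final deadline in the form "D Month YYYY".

31 August 2034

The fourth month after 11 April 2034 is August 2034, whose last day is 31 August 2034.
31 August 2034 is a Thursday; no weekend or holiday adjustment applies.
The final due date is 31 August 2034.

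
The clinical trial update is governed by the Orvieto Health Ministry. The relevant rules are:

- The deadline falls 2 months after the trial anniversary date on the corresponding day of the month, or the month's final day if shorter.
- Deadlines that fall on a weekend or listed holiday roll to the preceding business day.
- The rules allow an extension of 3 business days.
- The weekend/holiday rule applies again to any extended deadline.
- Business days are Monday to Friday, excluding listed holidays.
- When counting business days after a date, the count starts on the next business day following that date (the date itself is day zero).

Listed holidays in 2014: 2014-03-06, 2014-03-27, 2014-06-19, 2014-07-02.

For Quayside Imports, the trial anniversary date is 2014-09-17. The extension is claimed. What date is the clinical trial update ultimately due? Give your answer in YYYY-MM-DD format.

2014-11-20

2 months from 2014-09-17 is 2014-11-17.
2014-11-17 falls on a Monday, which is a business day, so no adjustment is needed.
Applying the 3-business-day extension: 3 business days after 2014-11-17 is 2014-11-20.
2014-11-20 (Thursday) is already a business day.
Deadline: 2014-11-20.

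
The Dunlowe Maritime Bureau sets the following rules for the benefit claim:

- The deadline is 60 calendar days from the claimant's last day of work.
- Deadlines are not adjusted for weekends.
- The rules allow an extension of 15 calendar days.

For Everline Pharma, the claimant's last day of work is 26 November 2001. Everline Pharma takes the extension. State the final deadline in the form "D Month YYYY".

9 February 2002

Adding 60 calendar days to 26 November 2001 gives 25 January 2002.
25 January 2002 falls on a Friday. The rules make no weekend/holiday allowance, so it remains 25 January 2002.
With the 15-day extension, 25 January 2002 becomes 9 February 2002.
9 February 2002 is a Saturday; no weekend or holiday adjustment applies.
The final due date is 9 February 2002.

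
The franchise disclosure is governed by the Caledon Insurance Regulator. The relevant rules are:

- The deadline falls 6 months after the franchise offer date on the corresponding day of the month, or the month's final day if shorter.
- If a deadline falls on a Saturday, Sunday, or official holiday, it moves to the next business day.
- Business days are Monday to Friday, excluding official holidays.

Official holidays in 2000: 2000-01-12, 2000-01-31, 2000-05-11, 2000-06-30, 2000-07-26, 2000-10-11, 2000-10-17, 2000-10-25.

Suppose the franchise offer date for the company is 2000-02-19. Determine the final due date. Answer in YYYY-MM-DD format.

6 months after 2000-02-19, on the same day of the month, is 2000-08-19.
2000-08-19 is a Saturday, so it moves to the next business day, 2000-08-21 (Monday).
Final deadline: 2000-08-21.

2000-08-21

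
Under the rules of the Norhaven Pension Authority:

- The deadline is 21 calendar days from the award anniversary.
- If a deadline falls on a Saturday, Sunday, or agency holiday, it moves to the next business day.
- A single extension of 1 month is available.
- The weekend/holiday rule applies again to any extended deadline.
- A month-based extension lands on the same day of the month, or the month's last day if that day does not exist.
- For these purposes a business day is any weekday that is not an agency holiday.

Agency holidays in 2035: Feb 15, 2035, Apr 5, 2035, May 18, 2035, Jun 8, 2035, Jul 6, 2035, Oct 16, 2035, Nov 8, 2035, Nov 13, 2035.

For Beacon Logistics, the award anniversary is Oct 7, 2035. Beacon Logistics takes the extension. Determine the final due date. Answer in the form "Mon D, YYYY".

Trigger date Oct 7, 2035 + 21 calendar days = Oct 28, 2035.
Because Oct 28, 2035 is a Sunday, the deadline becomes Oct 29, 2035 (Monday).
The 1 month extension carries Oct 29, 2035 to Nov 29, 2035.
Nov 29, 2035 falls on a Thursday, which is a business day, so no adjustment is needed.
So the filing is due Nov 29, 2035.

Nov 29, 2035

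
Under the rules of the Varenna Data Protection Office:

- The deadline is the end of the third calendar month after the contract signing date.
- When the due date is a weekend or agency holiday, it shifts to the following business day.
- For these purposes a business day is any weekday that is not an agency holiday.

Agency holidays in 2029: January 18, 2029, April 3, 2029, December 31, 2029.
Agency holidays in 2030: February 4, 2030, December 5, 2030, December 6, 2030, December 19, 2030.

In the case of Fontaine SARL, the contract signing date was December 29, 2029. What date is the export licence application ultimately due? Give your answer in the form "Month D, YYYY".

3 months after December 29, 2029 is March 2030; that month ends on March 31, 2030.
Because March 31, 2030 is a Sunday, the deadline becomes April 1, 2030 (Monday).
Final deadline: April 1, 2030.

April 1, 2030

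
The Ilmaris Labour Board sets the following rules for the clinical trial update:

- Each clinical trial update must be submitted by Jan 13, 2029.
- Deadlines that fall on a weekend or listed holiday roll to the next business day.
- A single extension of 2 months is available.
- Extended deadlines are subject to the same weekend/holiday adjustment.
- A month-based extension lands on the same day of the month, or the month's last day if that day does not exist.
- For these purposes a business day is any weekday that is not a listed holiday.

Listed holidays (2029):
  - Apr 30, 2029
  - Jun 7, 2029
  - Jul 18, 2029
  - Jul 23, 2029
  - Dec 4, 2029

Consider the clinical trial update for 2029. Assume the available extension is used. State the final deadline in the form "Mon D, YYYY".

Mar 15, 2029

The stated deadline is Jan 13, 2029.
Because Jan 13, 2029 is a Saturday, the deadline becomes Jan 15, 2029 (Monday).
The 2 months extension carries Jan 15, 2029 to Mar 15, 2029.
Mar 15, 2029 falls on a Thursday, which is a business day, so no adjustment is needed.
Final deadline: Mar 15, 2029.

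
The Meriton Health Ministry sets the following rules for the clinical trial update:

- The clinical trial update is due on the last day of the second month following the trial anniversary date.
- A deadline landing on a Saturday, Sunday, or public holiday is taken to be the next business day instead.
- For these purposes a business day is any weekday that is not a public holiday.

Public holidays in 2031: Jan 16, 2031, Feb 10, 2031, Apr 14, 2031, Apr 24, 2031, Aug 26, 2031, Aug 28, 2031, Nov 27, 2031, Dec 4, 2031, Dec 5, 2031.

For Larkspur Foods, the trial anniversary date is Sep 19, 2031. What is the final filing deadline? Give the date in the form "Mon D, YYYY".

Dec 1, 2031

2 months after Sep 19, 2031 falls in November 2031; the last day of that month is Nov 30, 2031.
Nov 30, 2031 is a Sunday; the next business day is Dec 1, 2031 (Monday).
Deadline: Dec 1, 2031.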